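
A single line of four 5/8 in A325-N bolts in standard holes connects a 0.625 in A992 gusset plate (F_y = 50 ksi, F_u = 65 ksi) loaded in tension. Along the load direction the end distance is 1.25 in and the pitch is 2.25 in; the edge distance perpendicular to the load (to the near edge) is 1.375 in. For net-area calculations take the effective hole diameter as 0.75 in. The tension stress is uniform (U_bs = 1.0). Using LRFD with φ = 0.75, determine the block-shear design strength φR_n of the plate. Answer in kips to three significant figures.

129 kips

Shear plane L_v = 1.25 + 3·2.25 = 8 in; A_gv = 8 × 0.625 = 5 in².
A_nv = (8 − 3.5·0.75) × 0.625 = 3.359 in².
A_nt = (1.375 − 0.5·0.75) × 0.625 = 0.625 in².
0.6 F_u A_nv = 131 kips; 0.6 F_y A_gv = 150 kips → shear rupture governs the shear term.
R_n = 131 + 1.0 × 65 × 0.625 = 171.6 kips.
Design strength φR_n = 0.75 × 171.6 = 129 kips.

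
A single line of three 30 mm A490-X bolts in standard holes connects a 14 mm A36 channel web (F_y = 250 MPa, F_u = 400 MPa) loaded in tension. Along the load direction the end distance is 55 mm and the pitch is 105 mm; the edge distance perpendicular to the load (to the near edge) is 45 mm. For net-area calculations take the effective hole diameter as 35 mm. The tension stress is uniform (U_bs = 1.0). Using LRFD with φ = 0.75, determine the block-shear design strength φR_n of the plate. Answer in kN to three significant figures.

Shear plane L_v = 55 + 2·105 = 265 mm; A_gv = 265 × 14 = 3710 mm².
A_nv = (265 − 2.5·35) × 14 = 2485 mm².
A_nt = (45 − 0.5·35) × 14 = 385 mm².
0.6 F_u A_nv = 596.4 kN; 0.6 F_y A_gv = 556.5 kN → shear yielding governs the shear term.
R_n = 556.5 + 1.0 × 400 × 385 / 1000 = 710.5 kN.
Design strength φR_n = 0.75 × 710.5 = 533 kN.

533 kN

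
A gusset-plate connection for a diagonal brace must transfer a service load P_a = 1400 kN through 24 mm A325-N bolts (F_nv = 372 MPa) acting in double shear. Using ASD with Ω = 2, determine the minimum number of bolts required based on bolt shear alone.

A_b = π·24²/4 = 452.4 mm².
Per-bolt allowable strength R_n/Ω = 372 × 452.4 × 2 / 1000 / 2 = 168.3 kN.
n ≥ 1400 / 168.3 = 8.319 → use 9 bolts.

9 bolts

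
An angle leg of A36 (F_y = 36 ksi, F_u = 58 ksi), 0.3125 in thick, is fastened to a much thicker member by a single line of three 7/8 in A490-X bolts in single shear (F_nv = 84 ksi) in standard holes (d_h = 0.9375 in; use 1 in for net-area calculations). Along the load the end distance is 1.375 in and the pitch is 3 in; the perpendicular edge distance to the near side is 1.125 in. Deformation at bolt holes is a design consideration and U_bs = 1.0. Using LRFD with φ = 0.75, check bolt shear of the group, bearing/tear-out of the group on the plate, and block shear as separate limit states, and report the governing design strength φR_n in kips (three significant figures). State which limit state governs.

Bolt shear: A_b = π·0.875²/4 = 0.6013 in²; R_n = 84 × 0.6013 × 3 × 1 = 151.5 kips → 0.75 × 151.5 = 114 kips.
Bearing: edge l_c = 0.9062, r_n = 19.71 kips; interior l_c = 2.062, r_n = 38.06 kips; R_n = 19.71 + 2·38.06 = 95.84 kips → 71.9 kips.
Block shear: A_gv = 2.305, A_nv = 1.523, A_nt = 0.1953 in²; R_n = min(0.6F_uA_nv, 0.6F_yA_gv) + U_bs·F_u·A_nt = 61.11 kips → 45.8 kips.
Block shear governs: 45.8 kips.

45.8 kips (block shear governs)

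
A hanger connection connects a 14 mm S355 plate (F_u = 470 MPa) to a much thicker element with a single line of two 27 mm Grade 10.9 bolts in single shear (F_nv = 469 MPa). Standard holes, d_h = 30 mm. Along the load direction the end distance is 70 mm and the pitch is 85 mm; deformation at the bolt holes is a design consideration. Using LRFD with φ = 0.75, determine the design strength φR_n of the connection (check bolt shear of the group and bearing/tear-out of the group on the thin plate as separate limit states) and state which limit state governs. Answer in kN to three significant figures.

Bolt shear: A_b = π·27²/4 = 572.6 mm²; R_n = 469 × 572.6 × 2 × 1 / 1000 = 537.1 kN → 0.75 × 537.1 = 403 kN.
Bearing (1.2 l_c t F_u ≤ 2.4 d t F_u): upper limit = 2.4·27·14·470 / 1000 = 426.4 kN.
  Edge l_c = 70 − 30/2 = 55 → r_n = 426.4 kN; interior l_c = 85 − 30 = 55 → r_n = 426.4 kN.
  R_n,bearing = 1·426.4 + 1·426.4 = 852.8 kN → 0.75 × 852.8 = 640 kN.
Bolt shear governs: 403 kN.

403 kN (bolt shear governs)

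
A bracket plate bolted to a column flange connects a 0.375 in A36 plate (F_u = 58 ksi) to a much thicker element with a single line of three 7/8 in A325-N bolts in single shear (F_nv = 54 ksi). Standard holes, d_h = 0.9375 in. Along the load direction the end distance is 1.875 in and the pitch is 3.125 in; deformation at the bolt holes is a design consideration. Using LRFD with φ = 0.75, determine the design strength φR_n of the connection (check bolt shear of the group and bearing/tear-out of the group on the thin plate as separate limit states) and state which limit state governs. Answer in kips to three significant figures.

Bolt shear: A_b = π·0.875²/4 = 0.6013 in²; R_n = 54 × 0.6013 × 3 × 1 = 97.41 kips → 0.75 × 97.41 = 73.1 kips.
Bearing (1.2 l_c t F_u ≤ 2.4 d t F_u): upper limit = 2.4·0.875·0.375·58 = 45.68 kips.
  Edge l_c = 1.875 − 0.9375/2 = 1.406 → r_n = 36.7 kips; interior l_c = 3.125 − 0.9375 = 2.188 → r_n = 45.68 kips.
  R_n,bearing = 1·36.7 + 2·45.68 = 128.1 kips → 0.75 × 128.1 = 96 kips.
Bolt shear governs: 73.1 kips.

73.1 kips (bolt shear governs)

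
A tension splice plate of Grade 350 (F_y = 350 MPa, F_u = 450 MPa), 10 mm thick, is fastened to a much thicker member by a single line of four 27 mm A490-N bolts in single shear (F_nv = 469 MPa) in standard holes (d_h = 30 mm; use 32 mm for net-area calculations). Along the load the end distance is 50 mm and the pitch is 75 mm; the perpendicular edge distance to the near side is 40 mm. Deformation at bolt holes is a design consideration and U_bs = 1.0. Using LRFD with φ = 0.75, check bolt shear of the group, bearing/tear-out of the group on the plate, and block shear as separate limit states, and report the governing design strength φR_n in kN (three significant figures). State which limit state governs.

411 kN (block shear governs)

Bolt shear: A_b = π·27²/4 = 572.6 mm²; R_n = 469 × 572.6 × 4 × 1 / 1000 = 1074 kN → 0.75 × 1074 = 806 kN.
Bearing: edge l_c = 35, r_n = 189 kN; interior l_c = 45, r_n = 243 kN; R_n = 189 + 3·243 = 918 kN → 688 kN.
Block shear: A_gv = 2750, A_nv = 1630, A_nt = 240 mm²; R_n = min(0.6F_uA_nv, 0.6F_yA_gv) + U_bs·F_u·A_nt = 548.1 kN → 411 kN.
Block shear governs: 411 kN.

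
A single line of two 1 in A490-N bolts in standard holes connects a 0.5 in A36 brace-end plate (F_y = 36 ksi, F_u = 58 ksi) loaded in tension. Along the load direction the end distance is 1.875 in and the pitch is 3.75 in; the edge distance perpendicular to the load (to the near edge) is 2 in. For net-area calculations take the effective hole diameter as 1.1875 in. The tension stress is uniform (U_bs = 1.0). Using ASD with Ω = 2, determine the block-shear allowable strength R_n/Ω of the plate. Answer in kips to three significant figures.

Shear plane L_v = 1.875 + 1·3.75 = 5.625 in; A_gv = 5.625 × 0.5 = 2.812 in².
A_nv = (5.625 − 1.5·1.1875) × 0.5 = 1.922 in².
A_nt = (2 − 0.5·1.1875) × 0.5 = 0.7031 in².
0.6 F_u A_nv = 66.88 kips; 0.6 F_y A_gv = 60.75 kips → shear yielding governs the shear term.
R_n = 60.75 + 1.0 × 58 × 0.7031 = 101.5 kips.
Allowable strength R_n/Ω = 101.5 / 2 = 50.8 kips.

50.8 kips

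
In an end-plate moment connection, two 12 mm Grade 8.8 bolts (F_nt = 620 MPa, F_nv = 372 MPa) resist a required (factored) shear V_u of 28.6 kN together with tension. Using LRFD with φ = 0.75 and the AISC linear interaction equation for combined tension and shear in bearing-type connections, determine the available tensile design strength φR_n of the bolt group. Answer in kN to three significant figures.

A_b = π·12²/4 = 113.1 mm²; f_rv = 28.6 × 1000 / (2 × 113.1) = 126.4 MPa.
F'_nt = 1.3 F_nt − (F_nt / φF_nv) f_rv = 1.3·620 − (620/(0.75·372))·126.4 = 525 MPa, capped at F_nt → F'_nt = 525 MPa.
R_n = F'_nt · A_b · n = 525 × 113.1 × 2 / 1000 = 118.8 kN.
Design strength φR_n = 0.75 × 118.8 = 89.1 kN.

89.1 kN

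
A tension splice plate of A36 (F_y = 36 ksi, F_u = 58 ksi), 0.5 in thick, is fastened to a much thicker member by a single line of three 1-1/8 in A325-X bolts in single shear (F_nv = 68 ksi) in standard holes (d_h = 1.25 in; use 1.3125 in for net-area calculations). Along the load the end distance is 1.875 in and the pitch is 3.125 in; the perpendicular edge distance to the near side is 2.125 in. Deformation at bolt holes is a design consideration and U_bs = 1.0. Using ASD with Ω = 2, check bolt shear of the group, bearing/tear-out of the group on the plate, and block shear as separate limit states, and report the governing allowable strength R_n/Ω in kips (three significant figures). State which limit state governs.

63.4 kips (block shear governs)

Bolt shear: A_b = π·1.125²/4 = 0.994 in²; R_n = 68 × 0.994 × 3 × 1 = 202.8 kips → 202.8 / 2 = 101 kips.
Bearing: edge l_c = 1.25, r_n = 43.5 kips; interior l_c = 1.875, r_n = 65.25 kips; R_n = 43.5 + 2·65.25 = 174 kips → 87 kips.
Block shear: A_gv = 4.062, A_nv = 2.422, A_nt = 0.7344 in²; R_n = min(0.6F_uA_nv, 0.6F_yA_gv) + U_bs·F_u·A_nt = 126.9 kips → 63.4 kips.
Block shear governs: 63.4 kips.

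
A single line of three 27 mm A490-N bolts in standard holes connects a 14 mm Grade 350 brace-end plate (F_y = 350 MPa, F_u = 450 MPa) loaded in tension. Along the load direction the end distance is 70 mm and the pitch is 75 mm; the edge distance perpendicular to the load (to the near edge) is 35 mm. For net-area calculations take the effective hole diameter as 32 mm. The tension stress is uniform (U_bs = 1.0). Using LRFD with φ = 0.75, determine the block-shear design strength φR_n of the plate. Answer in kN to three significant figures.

487 kN

Shear plane L_v = 70 + 2·75 = 220 mm; A_gv = 220 × 14 = 3080 mm².
A_nv = (220 − 2.5·32) × 14 = 1960 mm².
A_nt = (35 − 0.5·32) × 14 = 266 mm².
0.6 F_u A_nv = 529.2 kN; 0.6 F_y A_gv = 646.8 kN → shear rupture governs the shear term.
R_n = 529.2 + 1.0 × 450 × 266 / 1000 = 648.9 kN.
Design strength φR_n = 0.75 × 648.9 = 487 kN.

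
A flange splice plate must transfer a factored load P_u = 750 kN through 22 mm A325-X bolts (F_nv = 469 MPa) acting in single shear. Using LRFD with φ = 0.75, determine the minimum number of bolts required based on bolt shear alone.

6 bolts

A_b = π·22²/4 = 380.1 mm².
Per-bolt design strength φR_n = 0.75 × 469 × 380.1 × 1 / 1000 = 133.7 kN.
n ≥ 750 / 133.7 = 5.609 → use 6 bolts.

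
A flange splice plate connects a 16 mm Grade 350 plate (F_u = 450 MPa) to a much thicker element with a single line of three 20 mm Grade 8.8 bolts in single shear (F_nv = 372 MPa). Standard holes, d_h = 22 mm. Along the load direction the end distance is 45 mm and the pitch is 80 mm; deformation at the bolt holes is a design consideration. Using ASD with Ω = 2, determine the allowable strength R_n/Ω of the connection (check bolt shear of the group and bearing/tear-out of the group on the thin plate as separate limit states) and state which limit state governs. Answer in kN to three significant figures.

Bolt shear: A_b = π·20²/4 = 314.2 mm²; R_n = 372 × 314.2 × 3 × 1 / 1000 = 350.6 kN → 350.6 / 2 = 175 kN.
Bearing (1.2 l_c t F_u ≤ 2.4 d t F_u): upper limit = 2.4·20·16·450 / 1000 = 345.6 kN.
  Edge l_c = 45 − 22/2 = 34 → r_n = 293.8 kN; interior l_c = 80 − 22 = 58 → r_n = 345.6 kN.
  R_n,bearing = 1·293.8 + 2·345.6 = 985 kN → 985 / 2 = 492 kN.
Bolt shear governs: 175 kN.

175 kN (bolt shear governs)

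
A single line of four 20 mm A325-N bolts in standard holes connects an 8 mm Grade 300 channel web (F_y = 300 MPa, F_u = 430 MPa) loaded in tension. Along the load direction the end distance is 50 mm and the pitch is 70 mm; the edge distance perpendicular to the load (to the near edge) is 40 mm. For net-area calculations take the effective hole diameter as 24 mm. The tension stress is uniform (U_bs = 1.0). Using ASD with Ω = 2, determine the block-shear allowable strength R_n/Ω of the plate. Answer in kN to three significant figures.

230 kN

Shear plane L_v = 50 + 3·70 = 260 mm; A_gv = 260 × 8 = 2080 mm².
A_nv = (260 − 3.5·24) × 8 = 1408 mm².
A_nt = (40 − 0.5·24) × 8 = 224 mm².
0.6 F_u A_nv = 363.3 kN; 0.6 F_y A_gv = 374.4 kN → shear rupture governs the shear term.
R_n = 363.3 + 1.0 × 430 × 224 / 1000 = 459.6 kN.
Allowable strength R_n/Ω = 459.6 / 2 = 230 kN.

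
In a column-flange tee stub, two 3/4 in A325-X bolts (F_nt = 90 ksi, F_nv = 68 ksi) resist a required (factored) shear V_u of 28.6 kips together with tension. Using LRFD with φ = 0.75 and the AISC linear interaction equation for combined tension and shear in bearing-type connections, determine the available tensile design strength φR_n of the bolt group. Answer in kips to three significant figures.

A_b = π·0.75²/4 = 0.4418 in²; f_rv = 28.6 / (2 × 0.4418) = 32.37 ksi.
F'_nt = 1.3 F_nt − (F_nt / φF_nv) f_rv = 1.3·90 − (90/(0.75·68))·32.37 = 59.88 ksi, capped at F_nt → F'_nt = 59.88 ksi.
R_n = F'_nt · A_b · n = 59.88 × 0.4418 × 2 = 52.91 kips.
Design strength φR_n = 0.75 × 52.91 = 39.7 kips.

39.7 kips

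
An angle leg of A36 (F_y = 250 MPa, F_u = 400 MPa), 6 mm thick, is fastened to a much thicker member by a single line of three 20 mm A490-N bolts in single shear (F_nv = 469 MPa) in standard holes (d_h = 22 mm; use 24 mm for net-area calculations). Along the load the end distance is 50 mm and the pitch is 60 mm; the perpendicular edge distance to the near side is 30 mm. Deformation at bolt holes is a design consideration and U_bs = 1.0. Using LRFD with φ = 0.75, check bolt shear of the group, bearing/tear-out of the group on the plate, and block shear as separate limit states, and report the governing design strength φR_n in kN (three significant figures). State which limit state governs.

147 kN (block shear governs)

Bolt shear: A_b = π·20²/4 = 314.2 mm²; R_n = 469 × 314.2 × 3 × 1 / 1000 = 442 kN → 0.75 × 442 = 332 kN.
Bearing: edge l_c = 39, r_n = 112.3 kN; interior l_c = 38, r_n = 109.4 kN; R_n = 112.3 + 2·109.4 = 331.2 kN → 248 kN.
Block shear: A_gv = 1020, A_nv = 660, A_nt = 108 mm²; R_n = min(0.6F_uA_nv, 0.6F_yA_gv) + U_bs·F_u·A_nt = 196.2 kN → 147 kN.
Block shear governs: 147 kN.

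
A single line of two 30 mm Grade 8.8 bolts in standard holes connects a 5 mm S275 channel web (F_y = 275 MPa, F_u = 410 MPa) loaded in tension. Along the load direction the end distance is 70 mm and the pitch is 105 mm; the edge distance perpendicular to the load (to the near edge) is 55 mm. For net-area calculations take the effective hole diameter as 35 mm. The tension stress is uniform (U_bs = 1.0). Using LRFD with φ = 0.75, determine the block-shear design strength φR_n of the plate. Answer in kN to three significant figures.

166 kN

Shear plane L_v = 70 + 1·105 = 175 mm; A_gv = 175 × 5 = 875 mm².
A_nv = (175 − 1.5·35) × 5 = 612.5 mm².
A_nt = (55 − 0.5·35) × 5 = 187.5 mm².
0.6 F_u A_nv = 150.7 kN; 0.6 F_y A_gv = 144.4 kN → shear yielding governs the shear term.
R_n = 144.4 + 1.0 × 410 × 187.5 / 1000 = 221.2 kN.
Design strength φR_n = 0.75 × 221.2 = 166 kN.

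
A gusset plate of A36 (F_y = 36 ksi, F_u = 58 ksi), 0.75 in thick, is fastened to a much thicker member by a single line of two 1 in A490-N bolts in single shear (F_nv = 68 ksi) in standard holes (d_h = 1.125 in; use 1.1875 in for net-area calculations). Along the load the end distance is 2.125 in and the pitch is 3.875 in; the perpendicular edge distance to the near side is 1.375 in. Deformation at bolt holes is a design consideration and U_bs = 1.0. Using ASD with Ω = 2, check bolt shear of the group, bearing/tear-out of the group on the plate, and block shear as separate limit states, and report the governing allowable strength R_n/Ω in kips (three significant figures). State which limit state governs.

Bolt shear: A_b = π·1²/4 = 0.7854 in²; R_n = 68 × 0.7854 × 2 × 1 = 106.8 kips → 106.8 / 2 = 53.4 kips.
Bearing: edge l_c = 1.562, r_n = 81.56 kips; interior l_c = 2.75, r_n = 104.4 kips; R_n = 81.56 + 1·104.4 = 186 kips → 93 kips.
Block shear: A_gv = 4.5, A_nv = 3.164, A_nt = 0.5859 in²; R_n = min(0.6F_uA_nv, 0.6F_yA_gv) + U_bs·F_u·A_nt = 131.2 kips → 65.6 kips.
Bolt shear governs: 53.4 kips.

53.4 kips (bolt shear governs)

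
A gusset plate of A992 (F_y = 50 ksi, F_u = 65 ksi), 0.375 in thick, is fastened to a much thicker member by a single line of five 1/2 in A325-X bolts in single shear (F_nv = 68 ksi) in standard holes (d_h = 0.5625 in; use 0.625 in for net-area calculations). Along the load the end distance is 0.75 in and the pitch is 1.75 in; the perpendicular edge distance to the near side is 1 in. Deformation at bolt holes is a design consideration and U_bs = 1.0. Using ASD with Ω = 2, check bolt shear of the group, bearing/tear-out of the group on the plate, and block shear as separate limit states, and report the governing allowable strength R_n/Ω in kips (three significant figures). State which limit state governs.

Bolt shear: A_b = π·0.5²/4 = 0.1963 in²; R_n = 68 × 0.1963 × 5 × 1 = 66.76 kips → 66.76 / 2 = 33.4 kips.
Bearing: edge l_c = 0.4688, r_n = 13.71 kips; interior l_c = 1.188, r_n = 29.25 kips; R_n = 13.71 + 4·29.25 = 130.7 kips → 65.4 kips.
Block shear: A_gv = 2.906, A_nv = 1.852, A_nt = 0.2578 in²; R_n = min(0.6F_uA_nv, 0.6F_yA_gv) + U_bs·F_u·A_nt = 88.97 kips → 44.5 kips.
Bolt shear governs: 33.4 kips.

33.4 kips (bolt shear governs)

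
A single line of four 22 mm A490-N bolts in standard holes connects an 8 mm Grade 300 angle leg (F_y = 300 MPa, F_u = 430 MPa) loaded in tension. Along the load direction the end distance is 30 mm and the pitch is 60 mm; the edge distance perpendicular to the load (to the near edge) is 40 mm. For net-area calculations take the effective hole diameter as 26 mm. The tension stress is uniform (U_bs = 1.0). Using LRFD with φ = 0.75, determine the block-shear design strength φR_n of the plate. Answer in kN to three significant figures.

Shear plane L_v = 30 + 3·60 = 210 mm; A_gv = 210 × 8 = 1680 mm².
A_nv = (210 − 3.5·26) × 8 = 952 mm².
A_nt = (40 − 0.5·26) × 8 = 216 mm².
0.6 F_u A_nv = 245.6 kN; 0.6 F_y A_gv = 302.4 kN → shear rupture governs the shear term.
R_n = 245.6 + 1.0 × 430 × 216 / 1000 = 338.5 kN.
Design strength φR_n = 0.75 × 338.5 = 254 kN.

254 kN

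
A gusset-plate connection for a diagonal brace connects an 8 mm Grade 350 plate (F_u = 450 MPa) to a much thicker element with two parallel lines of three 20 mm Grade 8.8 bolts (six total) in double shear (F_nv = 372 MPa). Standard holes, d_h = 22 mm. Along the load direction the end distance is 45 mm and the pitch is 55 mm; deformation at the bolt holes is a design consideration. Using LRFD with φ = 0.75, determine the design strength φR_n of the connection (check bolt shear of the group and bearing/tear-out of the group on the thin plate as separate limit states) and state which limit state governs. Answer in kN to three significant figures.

648 kN (bearing governs)

Bolt shear: A_b = π·20²/4 = 314.2 mm²; R_n = 372 × 314.2 × 6 × 2 / 1000 = 1402 kN → 0.75 × 1402 = 1050 kN.
Bearing (1.2 l_c t F_u ≤ 2.4 d t F_u): upper limit = 2.4·20·8·450 / 1000 = 172.8 kN.
  Edge l_c = 45 − 22/2 = 34 → r_n = 146.9 kN; interior l_c = 55 − 22 = 33 → r_n = 142.6 kN.
  R_n,bearing = 2·146.9 + 4·142.6 = 864 kN → 0.75 × 864 = 648 kN.
Bearing governs: 648 kN.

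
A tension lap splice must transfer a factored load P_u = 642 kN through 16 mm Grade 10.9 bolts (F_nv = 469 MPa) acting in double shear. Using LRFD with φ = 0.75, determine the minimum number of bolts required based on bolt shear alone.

5 bolts

A_b = π·16²/4 = 201.1 mm².
Per-bolt design strength φR_n = 0.75 × 469 × 201.1 × 2 / 1000 = 141.4 kN.
n ≥ 642 / 141.4 = 4.539 → use 5 bolts.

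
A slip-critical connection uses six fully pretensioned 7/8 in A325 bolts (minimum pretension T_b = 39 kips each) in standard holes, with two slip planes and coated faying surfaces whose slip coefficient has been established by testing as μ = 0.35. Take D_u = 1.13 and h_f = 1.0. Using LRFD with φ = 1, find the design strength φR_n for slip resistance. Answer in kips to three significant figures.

185 kips

R_n = μ · D_u · h_f · T_b · n_s · n_b = 0.35 × 1.13 × 1.0 × 39 × 2 × 6 = 185.1 kips.
Design strength φR_n = 1 × 185.1 = 185 kips.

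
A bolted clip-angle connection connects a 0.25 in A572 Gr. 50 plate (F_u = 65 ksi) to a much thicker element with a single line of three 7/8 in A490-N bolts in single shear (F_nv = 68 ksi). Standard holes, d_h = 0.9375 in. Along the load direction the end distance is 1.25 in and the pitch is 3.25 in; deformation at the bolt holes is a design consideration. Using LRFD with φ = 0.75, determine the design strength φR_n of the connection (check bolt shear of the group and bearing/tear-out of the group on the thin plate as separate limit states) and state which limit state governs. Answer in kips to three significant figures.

62.6 kips (bearing governs)

Bolt shear: A_b = π·0.875²/4 = 0.6013 in²; R_n = 68 × 0.6013 × 3 × 1 = 122.7 kips → 0.75 × 122.7 = 92 kips.
Bearing (1.2 l_c t F_u ≤ 2.4 d t F_u): upper limit = 2.4·0.875·0.25·65 = 34.12 kips.
  Edge l_c = 1.25 − 0.9375/2 = 0.7812 → r_n = 15.23 kips; interior l_c = 3.25 − 0.9375 = 2.312 → r_n = 34.12 kips.
  R_n,bearing = 1·15.23 + 2·34.12 = 83.48 kips → 0.75 × 83.48 = 62.6 kips.
Bearing governs: 62.6 kips.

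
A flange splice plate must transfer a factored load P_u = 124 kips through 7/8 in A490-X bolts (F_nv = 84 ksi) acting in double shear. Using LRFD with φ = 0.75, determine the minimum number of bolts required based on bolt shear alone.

2 bolts

A_b = π·0.875²/4 = 0.6013 in².
Per-bolt design strength φR_n = 0.75 × 84 × 0.6013 × 2 = 75.77 kips.
n ≥ 124 / 75.77 = 1.637 → use 2 bolts.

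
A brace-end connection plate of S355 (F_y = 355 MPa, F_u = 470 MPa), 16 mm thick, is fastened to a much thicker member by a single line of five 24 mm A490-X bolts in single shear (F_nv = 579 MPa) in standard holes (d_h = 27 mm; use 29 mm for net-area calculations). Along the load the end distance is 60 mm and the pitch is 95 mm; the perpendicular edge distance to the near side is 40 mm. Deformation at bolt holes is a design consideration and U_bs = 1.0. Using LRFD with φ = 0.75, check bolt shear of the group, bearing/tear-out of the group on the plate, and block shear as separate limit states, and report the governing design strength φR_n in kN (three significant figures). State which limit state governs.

Bolt shear: A_b = π·24²/4 = 452.4 mm²; R_n = 579 × 452.4 × 5 × 1 / 1000 = 1310 kN → 0.75 × 1310 = 982 kN.
Bearing: edge l_c = 46.5, r_n = 419.6 kN; interior l_c = 68, r_n = 433.2 kN; R_n = 419.6 + 4·433.2 = 2152 kN → 1610 kN.
Block shear: A_gv = 7040, A_nv = 4952, A_nt = 408 mm²; R_n = min(0.6F_uA_nv, 0.6F_yA_gv) + U_bs·F_u·A_nt = 1588 kN → 1190 kN.
Bolt shear governs: 982 kN.

982 kN (bolt shear governs)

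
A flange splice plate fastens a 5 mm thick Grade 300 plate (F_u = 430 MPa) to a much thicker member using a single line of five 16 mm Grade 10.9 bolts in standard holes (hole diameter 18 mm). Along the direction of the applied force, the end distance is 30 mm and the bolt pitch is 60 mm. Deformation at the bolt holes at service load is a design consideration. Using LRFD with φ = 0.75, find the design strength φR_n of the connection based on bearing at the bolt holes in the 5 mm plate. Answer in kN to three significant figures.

288 kN

Per bolt r_n = 1.2 l_c t F_u ≤ 2.4 d t F_u; upper limit = 2.4 × 16 × 5 × 430 / 1000 = 82.56 kN.
Edge bolt: l_c = 30 − 18/2 = 21 mm → 1.2 × 21 × 5 × 430 / 1000 = 54.18 → r_n = 54.18 kN.
Interior bolts: l_c = 60 − 18 = 42 mm → 1.2 × 42 × 5 × 430 / 1000 = 108.4 → r_n = 82.56 kN.
R_n = 1 × 54.18 + 4 × 82.56 = 384.4 kN.
Design strength φR_n = 0.75 × 384.4 = 288 kN.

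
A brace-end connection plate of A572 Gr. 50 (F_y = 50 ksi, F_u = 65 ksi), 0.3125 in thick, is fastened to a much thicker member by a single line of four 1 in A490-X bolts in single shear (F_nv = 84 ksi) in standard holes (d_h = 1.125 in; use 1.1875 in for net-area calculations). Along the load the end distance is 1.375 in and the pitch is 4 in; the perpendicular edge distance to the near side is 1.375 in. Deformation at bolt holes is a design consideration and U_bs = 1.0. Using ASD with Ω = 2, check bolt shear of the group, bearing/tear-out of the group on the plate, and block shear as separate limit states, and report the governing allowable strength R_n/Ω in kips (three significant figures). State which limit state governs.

Bolt shear: A_b = π·1²/4 = 0.7854 in²; R_n = 84 × 0.7854 × 4 × 1 = 263.9 kips → 263.9 / 2 = 132 kips.
Bearing: edge l_c = 0.8125, r_n = 19.8 kips; interior l_c = 2.875, r_n = 48.75 kips; R_n = 19.8 + 3·48.75 = 166.1 kips → 83 kips.
Block shear: A_gv = 4.18, A_nv = 2.881, A_nt = 0.2441 in²; R_n = min(0.6F_uA_nv, 0.6F_yA_gv) + U_bs·F_u·A_nt = 128.2 kips → 64.1 kips.
Block shear governs: 64.1 kips.

64.1 kips (block shear governs)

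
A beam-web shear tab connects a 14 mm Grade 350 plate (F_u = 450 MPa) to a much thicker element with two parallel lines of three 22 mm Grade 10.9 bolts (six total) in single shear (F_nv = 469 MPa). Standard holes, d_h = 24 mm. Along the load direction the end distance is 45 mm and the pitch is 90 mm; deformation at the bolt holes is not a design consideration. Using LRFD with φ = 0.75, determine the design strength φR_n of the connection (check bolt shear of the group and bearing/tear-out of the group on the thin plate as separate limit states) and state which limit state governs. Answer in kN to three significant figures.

Bolt shear: A_b = π·22²/4 = 380.1 mm²; R_n = 469 × 380.1 × 6 × 1 / 1000 = 1070 kN → 0.75 × 1070 = 802 kN.
Bearing (1.5 l_c t F_u ≤ 3.0 d t F_u): upper limit = 3.0·22·14·450 / 1000 = 415.8 kN.
  Edge l_c = 45 − 24/2 = 33 → r_n = 311.9 kN; interior l_c = 90 − 24 = 66 → r_n = 415.8 kN.
  R_n,bearing = 2·311.9 + 4·415.8 = 2287 kN → 0.75 × 2287 = 1720 kN.
Bolt shear governs: 802 kN.

802 kN (bolt shear governs)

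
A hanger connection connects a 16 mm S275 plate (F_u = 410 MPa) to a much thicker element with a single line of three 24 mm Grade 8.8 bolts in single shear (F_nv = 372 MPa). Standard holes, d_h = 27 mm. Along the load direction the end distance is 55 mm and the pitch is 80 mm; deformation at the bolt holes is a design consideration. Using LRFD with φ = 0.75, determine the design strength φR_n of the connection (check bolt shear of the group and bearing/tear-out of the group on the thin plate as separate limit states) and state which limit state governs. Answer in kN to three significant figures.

Bolt shear: A_b = π·24²/4 = 452.4 mm²; R_n = 372 × 452.4 × 3 × 1 / 1000 = 504.9 kN → 0.75 × 504.9 = 379 kN.
Bearing (1.2 l_c t F_u ≤ 2.4 d t F_u): upper limit = 2.4·24·16·410 / 1000 = 377.9 kN.
  Edge l_c = 55 − 27/2 = 41.5 → r_n = 326.7 kN; interior l_c = 80 − 27 = 53 → r_n = 377.9 kN.
  R_n,bearing = 1·326.7 + 2·377.9 = 1082 kN → 0.75 × 1082 = 812 kN.
Bolt shear governs: 379 kN.

379 kN (bolt shear governs)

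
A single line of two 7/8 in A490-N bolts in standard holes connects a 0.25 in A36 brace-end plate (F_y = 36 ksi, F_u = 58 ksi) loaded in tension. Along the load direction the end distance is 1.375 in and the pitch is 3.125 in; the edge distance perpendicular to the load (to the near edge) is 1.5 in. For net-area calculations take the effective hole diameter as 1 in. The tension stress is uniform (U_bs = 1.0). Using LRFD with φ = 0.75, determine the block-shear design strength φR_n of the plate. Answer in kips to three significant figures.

Shear plane L_v = 1.375 + 1·3.125 = 4.5 in; A_gv = 4.5 × 0.25 = 1.125 in².
A_nv = (4.5 − 1.5·1) × 0.25 = 0.75 in².
A_nt = (1.5 − 0.5·1) × 0.25 = 0.25 in².
0.6 F_u A_nv = 26.1 kips; 0.6 F_y A_gv = 24.3 kips → shear yielding governs the shear term.
R_n = 24.3 + 1.0 × 58 × 0.25 = 38.8 kips.
Design strength φR_n = 0.75 × 38.8 = 29.1 kips.

29.1 kips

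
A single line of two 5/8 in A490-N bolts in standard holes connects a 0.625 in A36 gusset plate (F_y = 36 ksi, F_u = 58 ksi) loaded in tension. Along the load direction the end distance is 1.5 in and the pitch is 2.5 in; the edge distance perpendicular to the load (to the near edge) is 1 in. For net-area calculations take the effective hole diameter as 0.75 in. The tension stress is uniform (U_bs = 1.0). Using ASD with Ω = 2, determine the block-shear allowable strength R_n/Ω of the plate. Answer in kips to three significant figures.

Shear plane L_v = 1.5 + 1·2.5 = 4 in; A_gv = 4 × 0.625 = 2.5 in².
A_nv = (4 − 1.5·0.75) × 0.625 = 1.797 in².
A_nt = (1 − 0.5·0.75) × 0.625 = 0.3906 in².
0.6 F_u A_nv = 62.53 kips; 0.6 F_y A_gv = 54 kips → shear yielding governs the shear term.
R_n = 54 + 1.0 × 58 × 0.3906 = 76.66 kips.
Allowable strength R_n/Ω = 76.66 / 2 = 38.3 kips.

38.3 kips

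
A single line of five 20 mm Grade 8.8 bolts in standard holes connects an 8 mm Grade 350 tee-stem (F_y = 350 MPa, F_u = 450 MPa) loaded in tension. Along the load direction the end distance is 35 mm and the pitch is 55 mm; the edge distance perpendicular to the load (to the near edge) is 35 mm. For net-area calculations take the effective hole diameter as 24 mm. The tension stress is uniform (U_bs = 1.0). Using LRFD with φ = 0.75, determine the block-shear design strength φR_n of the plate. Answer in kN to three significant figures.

300 kN

Shear plane L_v = 35 + 4·55 = 255 mm; A_gv = 255 × 8 = 2040 mm².
A_nv = (255 − 4.5·24) × 8 = 1176 mm².
A_nt = (35 − 0.5·24) × 8 = 184 mm².
0.6 F_u A_nv = 317.5 kN; 0.6 F_y A_gv = 428.4 kN → shear rupture governs the shear term.
R_n = 317.5 + 1.0 × 450 × 184 / 1000 = 400.3 kN.
Design strength φR_n = 0.75 × 400.3 = 300 kN.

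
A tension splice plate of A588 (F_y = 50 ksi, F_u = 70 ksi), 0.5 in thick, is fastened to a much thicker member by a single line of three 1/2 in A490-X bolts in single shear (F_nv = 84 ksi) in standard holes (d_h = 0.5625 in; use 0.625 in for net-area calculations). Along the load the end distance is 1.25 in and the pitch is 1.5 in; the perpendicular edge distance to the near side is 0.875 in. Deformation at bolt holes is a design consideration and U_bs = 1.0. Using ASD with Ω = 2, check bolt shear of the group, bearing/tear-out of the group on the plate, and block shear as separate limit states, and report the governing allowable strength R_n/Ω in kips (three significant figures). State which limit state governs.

24.7 kips (bolt shear governs)

Bolt shear: A_b = π·0.5²/4 = 0.1963 in²; R_n = 84 × 0.1963 × 3 × 1 = 49.48 kips → 49.48 / 2 = 24.7 kips.
Bearing: edge l_c = 0.9688, r_n = 40.69 kips; interior l_c = 0.9375, r_n = 39.38 kips; R_n = 40.69 + 2·39.38 = 119.4 kips → 59.7 kips.
Block shear: A_gv = 2.125, A_nv = 1.344, A_nt = 0.2812 in²; R_n = min(0.6F_uA_nv, 0.6F_yA_gv) + U_bs·F_u·A_nt = 76.12 kips → 38.1 kips.
Bolt shear governs: 24.7 kips.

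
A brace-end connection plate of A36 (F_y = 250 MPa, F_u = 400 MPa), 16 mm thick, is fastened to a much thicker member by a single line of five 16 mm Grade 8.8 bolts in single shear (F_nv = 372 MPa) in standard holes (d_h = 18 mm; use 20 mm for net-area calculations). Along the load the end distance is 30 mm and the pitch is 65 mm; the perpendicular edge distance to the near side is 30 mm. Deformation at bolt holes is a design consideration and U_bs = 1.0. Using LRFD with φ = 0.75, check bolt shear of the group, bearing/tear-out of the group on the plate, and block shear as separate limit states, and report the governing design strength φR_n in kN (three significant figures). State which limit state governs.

280 kN (bolt shear governs)

Bolt shear: A_b = π·16²/4 = 201.1 mm²; R_n = 372 × 201.1 × 5 × 1 / 1000 = 374 kN → 0.75 × 374 = 280 kN.
Bearing: edge l_c = 21, r_n = 161.3 kN; interior l_c = 47, r_n = 245.8 kN; R_n = 161.3 + 4·245.8 = 1144 kN → 858 kN.
Block shear: A_gv = 4640, A_nv = 3200, A_nt = 320 mm²; R_n = min(0.6F_uA_nv, 0.6F_yA_gv) + U_bs·F_u·A_nt = 824 kN → 618 kN.
Bolt shear governs: 280 kN.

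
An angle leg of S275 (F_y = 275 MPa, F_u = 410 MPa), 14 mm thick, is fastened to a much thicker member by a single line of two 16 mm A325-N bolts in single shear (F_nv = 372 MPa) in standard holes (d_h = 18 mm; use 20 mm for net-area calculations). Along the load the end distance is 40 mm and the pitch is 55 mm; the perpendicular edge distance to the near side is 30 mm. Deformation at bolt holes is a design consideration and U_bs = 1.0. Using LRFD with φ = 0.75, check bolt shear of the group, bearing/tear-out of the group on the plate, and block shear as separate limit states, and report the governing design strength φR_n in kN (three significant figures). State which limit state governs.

Bolt shear: A_b = π·16²/4 = 201.1 mm²; R_n = 372 × 201.1 × 2 × 1 / 1000 = 149.6 kN → 0.75 × 149.6 = 112 kN.
Bearing: edge l_c = 31, r_n = 213.5 kN; interior l_c = 37, r_n = 220.4 kN; R_n = 213.5 + 1·220.4 = 433.9 kN → 325 kN.
Block shear: A_gv = 1330, A_nv = 910, A_nt = 280 mm²; R_n = min(0.6F_uA_nv, 0.6F_yA_gv) + U_bs·F_u·A_nt = 334.2 kN → 251 kN.
Bolt shear governs: 112 kN.

112 kN (bolt shear governs)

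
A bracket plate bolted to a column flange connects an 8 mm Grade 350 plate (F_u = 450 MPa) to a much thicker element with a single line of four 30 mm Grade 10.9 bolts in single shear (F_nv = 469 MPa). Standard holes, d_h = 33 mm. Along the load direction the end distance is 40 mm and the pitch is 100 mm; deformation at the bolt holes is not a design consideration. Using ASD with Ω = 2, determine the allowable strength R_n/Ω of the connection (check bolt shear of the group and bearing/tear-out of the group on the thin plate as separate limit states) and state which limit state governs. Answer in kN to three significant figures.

Bolt shear: A_b = π·30²/4 = 706.9 mm²; R_n = 469 × 706.9 × 4 × 1 / 1000 = 1326 kN → 1326 / 2 = 663 kN.
Bearing (1.5 l_c t F_u ≤ 3.0 d t F_u): upper limit = 3.0·30·8·450 / 1000 = 324 kN.
  Edge l_c = 40 − 33/2 = 23.5 → r_n = 126.9 kN; interior l_c = 100 − 33 = 67 → r_n = 324 kN.
  R_n,bearing = 1·126.9 + 3·324 = 1099 kN → 1099 / 2 = 549 kN.
Bearing governs: 549 kN.

549 kN (bearing governs)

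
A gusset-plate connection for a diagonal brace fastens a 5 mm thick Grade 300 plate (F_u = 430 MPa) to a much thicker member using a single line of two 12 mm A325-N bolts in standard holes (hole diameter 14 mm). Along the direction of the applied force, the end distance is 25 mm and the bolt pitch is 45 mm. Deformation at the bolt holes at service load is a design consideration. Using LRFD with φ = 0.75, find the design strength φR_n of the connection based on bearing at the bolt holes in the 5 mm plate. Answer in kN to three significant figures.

81.3 kN

Per bolt r_n = 1.2 l_c t F_u ≤ 2.4 d t F_u; upper limit = 2.4 × 12 × 5 × 430 / 1000 = 61.92 kN.
Edge bolt: l_c = 25 − 14/2 = 18 mm → 1.2 × 18 × 5 × 430 / 1000 = 46.44 → r_n = 46.44 kN.
Interior bolts: l_c = 45 − 14 = 31 mm → 1.2 × 31 × 5 × 430 / 1000 = 79.98 → r_n = 61.92 kN.
R_n = 1 × 46.44 + 1 × 61.92 = 108.4 kN.
Design strength φR_n = 0.75 × 108.4 = 81.3 kN.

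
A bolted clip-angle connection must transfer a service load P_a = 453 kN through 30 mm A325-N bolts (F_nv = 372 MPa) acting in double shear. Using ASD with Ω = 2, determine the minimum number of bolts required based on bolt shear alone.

2 bolts

A_b = π·30²/4 = 706.9 mm².
Per-bolt allowable strength R_n/Ω = 372 × 706.9 × 2 / 1000 / 2 = 263 kN.
n ≥ 453 / 263 = 1.723 → use 2 bolts.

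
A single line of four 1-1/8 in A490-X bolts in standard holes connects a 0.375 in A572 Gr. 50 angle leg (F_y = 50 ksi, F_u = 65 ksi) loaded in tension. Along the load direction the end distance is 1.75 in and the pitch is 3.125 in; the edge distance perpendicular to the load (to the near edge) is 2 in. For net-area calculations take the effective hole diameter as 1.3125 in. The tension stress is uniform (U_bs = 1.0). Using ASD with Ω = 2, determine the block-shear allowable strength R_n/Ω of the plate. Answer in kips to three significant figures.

Shear plane L_v = 1.75 + 3·3.125 = 11.12 in; A_gv = 11.12 × 0.375 = 4.172 in².
A_nv = (11.12 − 3.5·1.3125) × 0.375 = 2.449 in².
A_nt = (2 − 0.5·1.3125) × 0.375 = 0.5039 in².
0.6 F_u A_nv = 95.52 kips; 0.6 F_y A_gv = 125.2 kips → shear rupture governs the shear term.
R_n = 95.52 + 1.0 × 65 × 0.5039 = 128.3 kips.
Allowable strength R_n/Ω = 128.3 / 2 = 64.1 kips.

64.1 kips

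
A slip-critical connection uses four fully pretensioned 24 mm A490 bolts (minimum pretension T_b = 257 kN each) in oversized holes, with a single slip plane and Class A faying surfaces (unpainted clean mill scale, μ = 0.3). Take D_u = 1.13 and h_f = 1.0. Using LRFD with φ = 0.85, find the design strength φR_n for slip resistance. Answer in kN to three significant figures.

296 kN

R_n = μ · D_u · h_f · T_b · n_s · n_b = 0.3 × 1.13 × 1.0 × 257 × 1 × 4 = 348.5 kN.
Design strength φR_n = 0.85 × 348.5 = 296 kN.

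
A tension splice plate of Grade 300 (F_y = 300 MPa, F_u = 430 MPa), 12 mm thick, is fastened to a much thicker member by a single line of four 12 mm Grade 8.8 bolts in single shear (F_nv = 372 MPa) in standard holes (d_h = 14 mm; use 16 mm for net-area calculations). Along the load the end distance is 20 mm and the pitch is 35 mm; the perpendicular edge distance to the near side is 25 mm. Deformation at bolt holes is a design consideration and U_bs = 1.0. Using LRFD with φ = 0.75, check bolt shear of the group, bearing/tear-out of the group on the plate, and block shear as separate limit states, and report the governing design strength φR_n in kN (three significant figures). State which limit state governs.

126 kN (bolt shear governs)

Bolt shear: A_b = π·12²/4 = 113.1 mm²; R_n = 372 × 113.1 × 4 × 1 / 1000 = 168.3 kN → 0.75 × 168.3 = 126 kN.
Bearing: edge l_c = 13, r_n = 80.5 kN; interior l_c = 21, r_n = 130 kN; R_n = 80.5 + 3·130 = 470.6 kN → 353 kN.
Block shear: A_gv = 1500, A_nv = 828, A_nt = 204 mm²; R_n = min(0.6F_uA_nv, 0.6F_yA_gv) + U_bs·F_u·A_nt = 301.3 kN → 226 kN.
Bolt shear governs: 126 kN.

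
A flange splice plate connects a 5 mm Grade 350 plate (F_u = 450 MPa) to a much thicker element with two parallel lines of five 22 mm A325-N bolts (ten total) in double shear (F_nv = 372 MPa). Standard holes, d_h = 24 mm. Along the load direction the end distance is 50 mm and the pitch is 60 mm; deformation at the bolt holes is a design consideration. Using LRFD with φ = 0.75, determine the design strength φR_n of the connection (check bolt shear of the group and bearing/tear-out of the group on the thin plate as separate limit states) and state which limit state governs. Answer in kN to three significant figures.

737 kN (bearing governs)

Bolt shear: A_b = π·22²/4 = 380.1 mm²; R_n = 372 × 380.1 × 10 × 2 / 1000 = 2828 kN → 0.75 × 2828 = 2120 kN.
Bearing (1.2 l_c t F_u ≤ 2.4 d t F_u): upper limit = 2.4·22·5·450 / 1000 = 118.8 kN.
  Edge l_c = 50 − 24/2 = 38 → r_n = 102.6 kN; interior l_c = 60 − 24 = 36 → r_n = 97.2 kN.
  R_n,bearing = 2·102.6 + 8·97.2 = 982.8 kN → 0.75 × 982.8 = 737 kN.
Bearing governs: 737 kN.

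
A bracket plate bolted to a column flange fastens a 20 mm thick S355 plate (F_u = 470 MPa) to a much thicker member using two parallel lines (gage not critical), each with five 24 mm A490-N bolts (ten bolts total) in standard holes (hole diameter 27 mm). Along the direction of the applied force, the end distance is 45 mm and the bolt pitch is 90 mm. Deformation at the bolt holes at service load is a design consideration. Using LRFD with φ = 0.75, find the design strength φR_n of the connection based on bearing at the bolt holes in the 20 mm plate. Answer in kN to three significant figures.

3780 kN

Per bolt r_n = 1.2 l_c t F_u ≤ 2.4 d t F_u; upper limit = 2.4 × 24 × 20 × 470 / 1000 = 541.4 kN.
Edge bolt: l_c = 45 − 27/2 = 31.5 mm → 1.2 × 31.5 × 20 × 470 / 1000 = 355.3 → r_n = 355.3 kN.
Interior bolts: l_c = 90 − 27 = 63 mm → 1.2 × 63 × 20 × 470 / 1000 = 710.6 → r_n = 541.4 kN.
R_n = 2 × 355.3 + 8 × 541.4 = 5042 kN.
Design strength φR_n = 0.75 × 5042 = 3780 kN.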